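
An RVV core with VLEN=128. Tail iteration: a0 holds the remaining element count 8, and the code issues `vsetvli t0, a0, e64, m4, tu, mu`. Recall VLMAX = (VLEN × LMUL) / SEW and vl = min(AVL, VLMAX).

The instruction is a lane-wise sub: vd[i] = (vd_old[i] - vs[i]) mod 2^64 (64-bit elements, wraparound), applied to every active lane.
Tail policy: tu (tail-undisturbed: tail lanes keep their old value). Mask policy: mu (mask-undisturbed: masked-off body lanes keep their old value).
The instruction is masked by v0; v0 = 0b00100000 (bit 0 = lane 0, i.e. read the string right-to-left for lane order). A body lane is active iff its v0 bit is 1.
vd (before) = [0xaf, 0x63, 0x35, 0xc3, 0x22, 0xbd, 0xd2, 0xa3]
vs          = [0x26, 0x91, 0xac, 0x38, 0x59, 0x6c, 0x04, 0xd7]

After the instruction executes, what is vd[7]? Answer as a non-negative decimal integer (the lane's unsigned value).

vd[7] = 163

lanes per group: 128·4/64 = 8
AVL=8 ≤ VLMAX=8, so vl = 8
vd[0] mask-off/keep -> 0xaf
vd[1] mask-off/keep -> 0x63
vd[2] mask-off/keep -> 0x35
vd[3] mask-off/keep -> 0xc3
vd[4] mask-off/keep -> 0x22
vd[5] sub(0xbd,0x6c) -> 0x51
vd[6] mask-off/keep -> 0xd2
vd[7] mask-off/keep -> 0xa3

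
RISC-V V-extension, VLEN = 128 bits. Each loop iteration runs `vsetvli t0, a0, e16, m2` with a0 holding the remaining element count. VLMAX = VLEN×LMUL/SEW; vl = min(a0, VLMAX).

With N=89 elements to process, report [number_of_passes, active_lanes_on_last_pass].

VLMAX = (128 × 2) / 16 = 16 lanes
N=89: ⌈89/16⌉ = 6 iters; last vl = 89 − 5×16 = 9

[iterations, last_vl] = [6, 9]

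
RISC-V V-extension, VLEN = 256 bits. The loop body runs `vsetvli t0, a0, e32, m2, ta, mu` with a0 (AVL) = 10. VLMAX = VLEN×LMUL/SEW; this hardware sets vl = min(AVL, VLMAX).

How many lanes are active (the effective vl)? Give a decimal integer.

lanes per group: 256·2/32 = 16
vl ← min(10, 16) = 10

vl = 10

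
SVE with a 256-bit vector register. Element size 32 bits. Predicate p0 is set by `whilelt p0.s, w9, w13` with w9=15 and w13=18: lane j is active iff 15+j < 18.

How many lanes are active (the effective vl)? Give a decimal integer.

register lanes = 256/32 = 8
p0[j] = (15+j < 18); true for j=0..2 → 3 lanes set

vl = 3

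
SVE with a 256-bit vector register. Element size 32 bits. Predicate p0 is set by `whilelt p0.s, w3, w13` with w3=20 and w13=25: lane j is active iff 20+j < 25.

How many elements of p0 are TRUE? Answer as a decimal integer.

vl = 5

register lanes = 256/32 = 8
p0[j] = (20+j < 25); true for j=0..4 → 5 lanes set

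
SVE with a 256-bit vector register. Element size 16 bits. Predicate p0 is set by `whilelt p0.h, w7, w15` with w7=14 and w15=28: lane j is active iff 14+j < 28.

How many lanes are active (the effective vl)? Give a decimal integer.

lane count: 256 div 16 = 16
p0[j] = (14+j < 28); true for j=0..13 → 14 lanes set

vl = 14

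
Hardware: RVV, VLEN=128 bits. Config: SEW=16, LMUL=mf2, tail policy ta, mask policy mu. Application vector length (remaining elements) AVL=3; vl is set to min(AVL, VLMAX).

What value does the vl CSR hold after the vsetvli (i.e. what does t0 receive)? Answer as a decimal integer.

vl = 3

VLMAX = (128 × 1/2) / 16 = 4 lanes
vl ← min(3, 4) = 3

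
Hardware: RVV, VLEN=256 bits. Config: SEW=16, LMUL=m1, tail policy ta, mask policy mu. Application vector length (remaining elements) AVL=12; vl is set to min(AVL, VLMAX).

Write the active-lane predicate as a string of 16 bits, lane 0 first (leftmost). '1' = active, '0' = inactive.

VLMAX = (256 × 1) / 16 = 16 lanes
vl ← min(12, 16) = 12
bits (lane 0 leftmost): 1111111111110000

predicate = 1111111111110000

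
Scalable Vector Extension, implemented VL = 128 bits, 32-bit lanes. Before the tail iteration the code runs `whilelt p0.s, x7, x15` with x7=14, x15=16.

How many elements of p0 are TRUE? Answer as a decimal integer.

vl = 2

lane count: 128 div 32 = 4
whilelt: lane j active iff 14+j < 16 → j < 2 → 2 active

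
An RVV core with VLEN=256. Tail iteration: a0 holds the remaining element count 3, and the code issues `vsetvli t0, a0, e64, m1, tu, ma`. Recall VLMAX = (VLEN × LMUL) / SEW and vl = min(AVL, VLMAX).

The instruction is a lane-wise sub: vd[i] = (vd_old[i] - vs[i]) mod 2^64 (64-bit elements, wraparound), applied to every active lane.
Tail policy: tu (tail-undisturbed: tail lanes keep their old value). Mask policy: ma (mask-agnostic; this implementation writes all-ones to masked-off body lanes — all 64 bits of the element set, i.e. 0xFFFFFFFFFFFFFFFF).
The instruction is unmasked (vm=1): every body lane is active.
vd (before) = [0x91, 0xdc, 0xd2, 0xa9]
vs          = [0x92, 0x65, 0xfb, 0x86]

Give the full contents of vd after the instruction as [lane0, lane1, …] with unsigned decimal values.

vd = [18446744073709551615, 119, 18446744073709551575, 169]

VLMAX = VLEN×LMUL/SEW = 256×1/64 = 4
vl = min(AVL, VLMAX) = min(3, 4) = 3
vd[0] sub(0x91,0x92) -> 0xffffffffffffffff
vd[1] sub(0xdc,0x65) -> 0x77
vd[2] sub(0xd2,0xfb) -> 0xffffffffffffffd7
vd[3] tail/keep -> 0xa9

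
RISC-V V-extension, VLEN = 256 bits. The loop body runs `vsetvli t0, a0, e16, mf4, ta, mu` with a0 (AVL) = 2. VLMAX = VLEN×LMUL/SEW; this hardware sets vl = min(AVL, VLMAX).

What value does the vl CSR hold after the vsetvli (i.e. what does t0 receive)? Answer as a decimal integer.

lanes per group: 256·1/4/16 = 4
vl = min(AVL, VLMAX) = min(2, 4) = 2

vl = 2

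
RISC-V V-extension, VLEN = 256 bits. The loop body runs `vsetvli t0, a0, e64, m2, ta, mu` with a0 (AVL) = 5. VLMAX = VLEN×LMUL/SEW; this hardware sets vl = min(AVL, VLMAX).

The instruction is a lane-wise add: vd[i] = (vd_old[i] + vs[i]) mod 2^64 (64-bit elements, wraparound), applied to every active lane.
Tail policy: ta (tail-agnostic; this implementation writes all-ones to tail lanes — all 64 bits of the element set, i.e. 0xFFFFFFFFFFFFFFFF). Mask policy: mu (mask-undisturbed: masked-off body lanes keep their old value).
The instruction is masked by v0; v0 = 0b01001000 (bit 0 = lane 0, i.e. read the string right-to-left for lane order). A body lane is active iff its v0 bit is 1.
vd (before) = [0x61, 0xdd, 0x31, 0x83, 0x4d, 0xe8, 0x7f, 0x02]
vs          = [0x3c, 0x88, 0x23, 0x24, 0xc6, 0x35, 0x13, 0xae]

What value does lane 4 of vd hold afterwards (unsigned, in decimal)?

VLMAX = (256 × 2) / 64 = 8 lanes
vl ← min(5, 8) = 5
[0] mask-off/keep = 0x61
[1] mask-off/keep = 0xdd
[2] mask-off/keep = 0x31
[3] add(0x83,0x24) = 0xa7
[4] mask-off/keep = 0x4d
[5] tail/ones = 0xffffffffffffffff
[6] tail/ones = 0xffffffffffffffff
[7] tail/ones = 0xffffffffffffffff

vd[4] = 77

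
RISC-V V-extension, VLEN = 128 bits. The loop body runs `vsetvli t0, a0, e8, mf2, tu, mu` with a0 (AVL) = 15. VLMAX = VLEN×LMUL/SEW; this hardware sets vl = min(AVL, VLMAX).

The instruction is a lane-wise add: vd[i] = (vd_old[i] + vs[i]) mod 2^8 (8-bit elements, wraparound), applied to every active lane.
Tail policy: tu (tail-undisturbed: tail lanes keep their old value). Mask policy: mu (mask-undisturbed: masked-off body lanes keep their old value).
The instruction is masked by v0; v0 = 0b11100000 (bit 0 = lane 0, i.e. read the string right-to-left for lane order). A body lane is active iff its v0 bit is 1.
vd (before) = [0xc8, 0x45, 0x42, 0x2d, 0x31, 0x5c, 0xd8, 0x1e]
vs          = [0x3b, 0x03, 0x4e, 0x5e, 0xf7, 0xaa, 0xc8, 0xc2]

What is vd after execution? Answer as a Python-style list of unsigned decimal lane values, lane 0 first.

vd = [200, 69, 66, 45, 49, 6, 160, 224]

lanes per group: 128·1/2/8 = 8
vl ← min(15, 8) = 8
  i=0: mask-off/keep → 200
  i=1: mask-off/keep → 69
  i=2: mask-off/keep → 66
  i=3: mask-off/keep → 45
  i=4: mask-off/keep → 49
  i=5: add(0x5c,0xaa) → 6
  i=6: add(0xd8,0xc8) → 160
  i=7: add(0x1e,0xc2) → 224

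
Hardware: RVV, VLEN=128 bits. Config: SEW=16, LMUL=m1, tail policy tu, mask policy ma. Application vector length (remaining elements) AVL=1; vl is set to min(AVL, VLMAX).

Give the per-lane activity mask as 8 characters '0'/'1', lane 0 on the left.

lanes per group: 128·1/16 = 8
AVL=1 ≤ VLMAX=8, so vl = 1
bits (lane 0 leftmost): 10000000

predicate = 10000000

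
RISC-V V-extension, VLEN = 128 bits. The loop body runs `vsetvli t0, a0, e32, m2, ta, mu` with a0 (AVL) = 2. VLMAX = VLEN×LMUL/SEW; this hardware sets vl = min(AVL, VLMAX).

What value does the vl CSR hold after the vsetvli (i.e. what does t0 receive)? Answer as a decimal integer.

vl = 2

VLMAX = VLEN×LMUL/SEW = 128×2/32 = 8
vl ← min(2, 8) = 2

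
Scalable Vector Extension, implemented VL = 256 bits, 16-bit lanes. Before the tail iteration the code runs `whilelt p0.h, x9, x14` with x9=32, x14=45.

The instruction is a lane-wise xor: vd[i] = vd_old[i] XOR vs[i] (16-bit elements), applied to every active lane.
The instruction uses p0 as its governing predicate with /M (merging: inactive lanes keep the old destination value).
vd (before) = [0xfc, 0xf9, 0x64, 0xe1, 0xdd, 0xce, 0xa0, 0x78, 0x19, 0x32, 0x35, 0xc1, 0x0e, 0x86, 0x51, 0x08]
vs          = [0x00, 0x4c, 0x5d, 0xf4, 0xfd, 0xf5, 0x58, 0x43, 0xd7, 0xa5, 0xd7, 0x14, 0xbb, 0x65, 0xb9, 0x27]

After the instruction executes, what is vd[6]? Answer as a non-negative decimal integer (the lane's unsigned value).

lane count: 256 div 16 = 16
active while 32+j < 45, i.e. j ∈ [0,13) capped at 16 ⇒ 13
vd[0] xor(0xfc,0x00) -> 0xfc
vd[1] xor(0xf9,0x4c) -> 0xb5
vd[2] xor(0x64,0x5d) -> 0x39
vd[3] xor(0xe1,0xf4) -> 0x15
vd[4] xor(0xdd,0xfd) -> 0x20
vd[5] xor(0xce,0xf5) -> 0x3b
vd[6] xor(0xa0,0x58) -> 0xf8
vd[7] xor(0x78,0x43) -> 0x3b
vd[8] xor(0x19,0xd7) -> 0xce
vd[9] xor(0x32,0xa5) -> 0x97
vd[10] xor(0x35,0xd7) -> 0xe2
vd[11] xor(0xc1,0x14) -> 0xd5
vd[12] xor(0x0e,0xbb) -> 0xb5
vd[13] tail/keep -> 0x86
vd[14] tail/keep -> 0x51
vd[15] tail/keep -> 0x08

vd[6] = 248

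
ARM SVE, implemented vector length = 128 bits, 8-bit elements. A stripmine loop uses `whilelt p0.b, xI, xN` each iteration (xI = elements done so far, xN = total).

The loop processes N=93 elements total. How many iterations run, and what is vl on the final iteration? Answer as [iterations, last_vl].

[iterations, last_vl] = [6, 13]

128-bit reg / 8-bit elem → 16 lanes
iterations = ceil(93/16) = 6; final-pass vl = 13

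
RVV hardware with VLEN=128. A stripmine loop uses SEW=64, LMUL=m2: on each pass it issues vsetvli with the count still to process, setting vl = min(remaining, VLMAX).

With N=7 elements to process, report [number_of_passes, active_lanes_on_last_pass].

VLMAX = VLEN×LMUL/SEW = 128×2/64 = 4
7 elements at 4/iter → 2 passes, remainder 3 on the last

[iterations, last_vl] = [2, 3]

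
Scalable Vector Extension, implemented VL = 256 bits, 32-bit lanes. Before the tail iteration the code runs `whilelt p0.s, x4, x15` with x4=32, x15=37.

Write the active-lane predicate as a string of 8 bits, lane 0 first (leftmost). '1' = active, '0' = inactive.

predicate = 11111000

256-bit reg / 32-bit elem → 8 lanes
p0[j] = (32+j < 37); true for j=0..4 → 5 lanes set
bits (lane 0 leftmost): 11111000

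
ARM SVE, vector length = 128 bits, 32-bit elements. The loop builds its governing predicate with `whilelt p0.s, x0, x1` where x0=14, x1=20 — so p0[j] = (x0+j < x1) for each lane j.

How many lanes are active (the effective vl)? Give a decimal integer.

128-bit reg / 32-bit elem → 4 lanes
whilelt: lane j active iff 14+j < 20 → j < 6 → 4 active

vl = 4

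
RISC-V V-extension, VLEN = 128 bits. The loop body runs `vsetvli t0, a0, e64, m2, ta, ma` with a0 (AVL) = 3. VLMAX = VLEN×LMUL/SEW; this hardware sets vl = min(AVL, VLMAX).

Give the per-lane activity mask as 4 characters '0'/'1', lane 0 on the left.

predicate = 1110

lanes per group: 128·2/64 = 4
vl ← min(3, 4) = 3
bits (lane 0 leftmost): 1110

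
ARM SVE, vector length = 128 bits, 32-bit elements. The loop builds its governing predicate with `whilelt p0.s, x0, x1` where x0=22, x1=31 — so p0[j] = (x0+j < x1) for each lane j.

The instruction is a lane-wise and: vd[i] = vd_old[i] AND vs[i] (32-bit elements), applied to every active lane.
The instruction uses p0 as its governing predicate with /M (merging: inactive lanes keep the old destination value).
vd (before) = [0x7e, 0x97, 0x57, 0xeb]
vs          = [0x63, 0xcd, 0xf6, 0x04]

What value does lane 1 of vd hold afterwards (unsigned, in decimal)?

vd[1] = 133

128-bit reg / 32-bit elem → 4 lanes
p0[j] = (22+j < 31); true for j=0..3 → 4 lanes set
vd[0] and(0x7e,0x63) -> 0x62
vd[1] and(0x97,0xcd) -> 0x85
vd[2] and(0x57,0xf6) -> 0x56
vd[3] and(0xeb,0x04) -> 0x00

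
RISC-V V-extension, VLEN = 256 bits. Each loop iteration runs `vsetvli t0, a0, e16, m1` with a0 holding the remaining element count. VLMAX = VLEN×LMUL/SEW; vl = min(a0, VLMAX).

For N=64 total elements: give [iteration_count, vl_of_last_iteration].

[iterations, last_vl] = [4, 16]

VLMAX = (256 × 1) / 16 = 16 lanes
64 elements at 16/iter → 4 passes, remainder 16 on the last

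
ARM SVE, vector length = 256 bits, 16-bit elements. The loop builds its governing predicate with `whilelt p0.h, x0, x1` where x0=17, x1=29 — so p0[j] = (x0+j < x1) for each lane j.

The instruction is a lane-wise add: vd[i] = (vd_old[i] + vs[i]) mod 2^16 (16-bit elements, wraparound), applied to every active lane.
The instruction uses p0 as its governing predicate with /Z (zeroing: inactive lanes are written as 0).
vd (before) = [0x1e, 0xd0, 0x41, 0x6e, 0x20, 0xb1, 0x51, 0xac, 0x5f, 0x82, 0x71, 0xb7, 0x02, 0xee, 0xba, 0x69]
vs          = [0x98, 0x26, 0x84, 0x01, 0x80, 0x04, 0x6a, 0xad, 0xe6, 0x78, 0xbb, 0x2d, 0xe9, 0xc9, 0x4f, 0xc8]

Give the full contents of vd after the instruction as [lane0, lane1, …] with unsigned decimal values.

lane count: 256 div 16 = 16
p0[j] = (17+j < 29); true for j=0..11 → 12 lanes set
  i=0: add(0x1e,0x98) → 182
  i=1: add(0xd0,0x26) → 246
  i=2: add(0x41,0x84) → 197
  i=3: add(0x6e,0x01) → 111
  i=4: add(0x20,0x80) → 160
  i=5: add(0xb1,0x04) → 181
  i=6: add(0x51,0x6a) → 187
  i=7: add(0xac,0xad) → 345
  i=8: add(0x5f,0xe6) → 325
  i=9: add(0x82,0x78) → 250
  i=10: add(0x71,0xbb) → 300
  i=11: add(0xb7,0x2d) → 228
  i=12: tail/zero → 0
  i=13: tail/zero → 0
  i=14: tail/zero → 0
  i=15: tail/zero → 0

vd = [182, 246, 197, 111, 160, 181, 187, 345, 325, 250, 300, 228, 0, 0, 0, 0]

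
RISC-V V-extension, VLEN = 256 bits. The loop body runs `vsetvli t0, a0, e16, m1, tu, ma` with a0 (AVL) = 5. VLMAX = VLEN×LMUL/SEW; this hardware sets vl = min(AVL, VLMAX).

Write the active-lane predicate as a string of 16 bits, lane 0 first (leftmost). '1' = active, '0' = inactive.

lanes per group: 256·1/16 = 16
AVL=5 ≤ VLMAX=16, so vl = 5
bits (lane 0 leftmost): 1111100000000000

predicate = 1111100000000000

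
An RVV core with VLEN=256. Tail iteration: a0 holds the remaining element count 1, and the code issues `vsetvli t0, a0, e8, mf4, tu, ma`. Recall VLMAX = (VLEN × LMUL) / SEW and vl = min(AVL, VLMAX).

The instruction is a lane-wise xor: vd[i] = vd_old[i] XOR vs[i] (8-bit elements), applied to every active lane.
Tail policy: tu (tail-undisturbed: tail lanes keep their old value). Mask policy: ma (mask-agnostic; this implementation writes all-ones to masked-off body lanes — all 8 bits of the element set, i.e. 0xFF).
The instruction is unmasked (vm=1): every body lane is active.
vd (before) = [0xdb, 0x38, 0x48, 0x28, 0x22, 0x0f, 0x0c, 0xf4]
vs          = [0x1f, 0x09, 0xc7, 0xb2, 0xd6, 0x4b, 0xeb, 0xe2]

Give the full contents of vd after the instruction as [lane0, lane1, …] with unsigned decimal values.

VLMAX = (256 × 1/4) / 8 = 8 lanes
vl ← min(1, 8) = 1
lane  0: xor(0xdb,0x1f) ⇒ 0xc4
lane  1: tail/keep ⇒ 0x38
lane  2: tail/keep ⇒ 0x48
lane  3: tail/keep ⇒ 0x28
lane  4: tail/keep ⇒ 0x22
lane  5: tail/keep ⇒ 0x0f
lane  6: tail/keep ⇒ 0x0c
lane  7: tail/keep ⇒ 0xf4

vd = [196, 56, 72, 40, 34, 15, 12, 244]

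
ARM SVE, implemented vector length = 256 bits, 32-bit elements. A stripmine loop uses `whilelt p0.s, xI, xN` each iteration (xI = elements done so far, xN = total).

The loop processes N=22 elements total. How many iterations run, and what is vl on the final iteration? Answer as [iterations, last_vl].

[iterations, last_vl] = [3, 6]

256-bit reg / 32-bit elem → 8 lanes
N=22: ⌈22/8⌉ = 3 iters; last vl = 22 − 2×8 = 6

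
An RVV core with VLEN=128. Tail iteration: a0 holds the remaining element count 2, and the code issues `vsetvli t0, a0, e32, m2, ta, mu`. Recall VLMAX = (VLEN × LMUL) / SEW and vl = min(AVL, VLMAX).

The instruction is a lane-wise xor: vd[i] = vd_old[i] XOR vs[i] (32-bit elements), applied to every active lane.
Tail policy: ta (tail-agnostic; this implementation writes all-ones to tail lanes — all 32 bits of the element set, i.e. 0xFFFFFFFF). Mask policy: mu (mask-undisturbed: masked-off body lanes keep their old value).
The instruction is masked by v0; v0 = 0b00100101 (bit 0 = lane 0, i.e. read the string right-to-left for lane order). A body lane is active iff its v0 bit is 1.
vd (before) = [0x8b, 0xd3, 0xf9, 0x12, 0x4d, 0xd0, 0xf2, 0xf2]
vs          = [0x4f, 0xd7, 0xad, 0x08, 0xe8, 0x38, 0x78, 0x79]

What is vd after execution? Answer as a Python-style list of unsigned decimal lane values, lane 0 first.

vd = [196, 211, 4294967295, 4294967295, 4294967295, 4294967295, 4294967295, 4294967295]

lanes per group: 128·2/32 = 8
vl = min(AVL, VLMAX) = min(2, 8) = 2
  i=0: xor(0x8b,0x4f) → 196
  i=1: mask-off/keep → 211
  i=2: tail/ones → 4294967295
  i=3: tail/ones → 4294967295
  i=4: tail/ones → 4294967295
  i=5: tail/ones → 4294967295
  i=6: tail/ones → 4294967295
  i=7: tail/ones → 4294967295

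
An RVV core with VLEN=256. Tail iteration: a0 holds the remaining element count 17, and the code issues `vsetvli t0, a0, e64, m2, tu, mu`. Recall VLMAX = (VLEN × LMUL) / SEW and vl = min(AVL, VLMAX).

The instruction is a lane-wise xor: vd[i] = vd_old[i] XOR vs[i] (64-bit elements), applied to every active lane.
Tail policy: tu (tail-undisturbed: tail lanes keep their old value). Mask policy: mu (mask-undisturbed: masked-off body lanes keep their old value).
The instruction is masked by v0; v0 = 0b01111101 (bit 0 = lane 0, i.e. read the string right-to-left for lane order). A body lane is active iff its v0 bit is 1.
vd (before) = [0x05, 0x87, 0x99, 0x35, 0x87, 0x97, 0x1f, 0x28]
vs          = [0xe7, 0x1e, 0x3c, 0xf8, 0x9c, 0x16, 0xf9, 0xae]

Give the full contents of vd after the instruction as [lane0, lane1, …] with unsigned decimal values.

vd = [226, 135, 165, 205, 27, 129, 230, 40]

VLMAX = VLEN×LMUL/SEW = 256×2/64 = 8
vl ← min(17, 8) = 8
  i=0: xor(0x05,0xe7) → 226
  i=1: mask-off/keep → 135
  i=2: xor(0x99,0x3c) → 165
  i=3: xor(0x35,0xf8) → 205
  i=4: xor(0x87,0x9c) → 27
  i=5: xor(0x97,0x16) → 129
  i=6: xor(0x1f,0xf9) → 230
  i=7: mask-off/keep → 40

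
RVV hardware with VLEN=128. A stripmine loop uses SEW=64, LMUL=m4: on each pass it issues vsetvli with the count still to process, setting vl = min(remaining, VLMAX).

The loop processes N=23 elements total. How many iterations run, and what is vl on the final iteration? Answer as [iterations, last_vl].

VLMAX = VLEN×LMUL/SEW = 128×4/64 = 8
iterations = ceil(23/8) = 3; final-pass vl = 7

[iterations, last_vl] = [3, 7]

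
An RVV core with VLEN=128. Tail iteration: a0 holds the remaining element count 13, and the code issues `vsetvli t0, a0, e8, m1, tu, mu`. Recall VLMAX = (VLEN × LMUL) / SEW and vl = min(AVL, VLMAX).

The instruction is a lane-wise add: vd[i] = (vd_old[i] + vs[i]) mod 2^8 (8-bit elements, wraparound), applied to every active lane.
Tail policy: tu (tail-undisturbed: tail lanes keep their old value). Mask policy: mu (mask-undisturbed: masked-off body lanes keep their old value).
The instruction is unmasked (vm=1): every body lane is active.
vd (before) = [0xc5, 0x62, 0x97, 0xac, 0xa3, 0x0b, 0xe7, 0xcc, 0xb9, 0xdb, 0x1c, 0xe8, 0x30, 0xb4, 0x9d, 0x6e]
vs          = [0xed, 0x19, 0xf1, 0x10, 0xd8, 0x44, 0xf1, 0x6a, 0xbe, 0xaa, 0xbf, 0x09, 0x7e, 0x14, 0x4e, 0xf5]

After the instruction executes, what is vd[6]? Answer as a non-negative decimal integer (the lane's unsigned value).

lanes per group: 128·1/8 = 16
vl ← min(13, 16) = 13
[0] add(0xc5,0xed) = 0xb2
[1] add(0x62,0x19) = 0x7b
[2] add(0x97,0xf1) = 0x88
[3] add(0xac,0x10) = 0xbc
[4] add(0xa3,0xd8) = 0x7b
[5] add(0x0b,0x44) = 0x4f
[6] add(0xe7,0xf1) = 0xd8
[7] add(0xcc,0x6a) = 0x36
[8] add(0xb9,0xbe) = 0x77
[9] add(0xdb,0xaa) = 0x85
[10] add(0x1c,0xbf) = 0xdb
[11] add(0xe8,0x09) = 0xf1
[12] add(0x30,0x7e) = 0xae
[13] tail/keep = 0xb4
[14] tail/keep = 0x9d
[15] tail/keep = 0x6e

vd[6] = 216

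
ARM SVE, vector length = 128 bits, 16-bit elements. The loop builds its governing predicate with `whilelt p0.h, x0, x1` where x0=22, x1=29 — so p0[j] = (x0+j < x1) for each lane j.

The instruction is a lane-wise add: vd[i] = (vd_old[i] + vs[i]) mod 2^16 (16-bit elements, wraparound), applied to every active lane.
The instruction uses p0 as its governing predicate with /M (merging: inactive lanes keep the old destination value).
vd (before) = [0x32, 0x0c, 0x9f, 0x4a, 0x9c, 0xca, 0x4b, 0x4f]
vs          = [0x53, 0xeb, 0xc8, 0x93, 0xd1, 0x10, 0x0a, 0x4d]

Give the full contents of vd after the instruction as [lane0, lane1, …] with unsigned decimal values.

vd = [133, 247, 359, 221, 365, 218, 85, 79]

lane count: 128 div 16 = 8
p0[j] = (22+j < 29); true for j=0..6 → 7 lanes set
[0] add(0x32,0x53) = 0x85
[1] add(0x0c,0xeb) = 0xf7
[2] add(0x9f,0xc8) = 0x167
[3] add(0x4a,0x93) = 0xdd
[4] add(0x9c,0xd1) = 0x16d
[5] add(0xca,0x10) = 0xda
[6] add(0x4b,0x0a) = 0x55
[7] tail/keep = 0x4f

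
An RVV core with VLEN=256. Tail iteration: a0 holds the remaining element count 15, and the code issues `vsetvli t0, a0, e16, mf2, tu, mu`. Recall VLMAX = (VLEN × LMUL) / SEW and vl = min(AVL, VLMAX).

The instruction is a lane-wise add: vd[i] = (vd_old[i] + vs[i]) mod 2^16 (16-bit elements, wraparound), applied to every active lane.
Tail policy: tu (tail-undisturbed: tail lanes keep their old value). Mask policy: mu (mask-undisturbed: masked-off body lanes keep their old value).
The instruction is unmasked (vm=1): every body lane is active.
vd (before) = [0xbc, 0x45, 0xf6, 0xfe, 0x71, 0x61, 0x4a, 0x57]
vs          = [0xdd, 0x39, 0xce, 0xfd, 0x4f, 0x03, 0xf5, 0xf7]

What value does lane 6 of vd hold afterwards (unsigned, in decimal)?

vd[6] = 319

VLMAX = (256 × 1/2) / 16 = 8 lanes
AVL=15 > VLMAX=8, so vl = 8
vd[0] add(0xbc,0xdd) -> 0x199
vd[1] add(0x45,0x39) -> 0x7e
vd[2] add(0xf6,0xce) -> 0x1c4
vd[3] add(0xfe,0xfd) -> 0x1fb
vd[4] add(0x71,0x4f) -> 0xc0
vd[5] add(0x61,0x03) -> 0x64
vd[6] add(0x4a,0xf5) -> 0x13f
vd[7] add(0x57,0xf7) -> 0x14e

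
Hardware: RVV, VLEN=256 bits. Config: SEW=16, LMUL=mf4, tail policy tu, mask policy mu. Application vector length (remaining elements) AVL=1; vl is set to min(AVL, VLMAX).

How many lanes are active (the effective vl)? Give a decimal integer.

VLMAX = VLEN×LMUL/SEW = 256×1/4/16 = 4
vl ← min(1, 4) = 1

vl = 1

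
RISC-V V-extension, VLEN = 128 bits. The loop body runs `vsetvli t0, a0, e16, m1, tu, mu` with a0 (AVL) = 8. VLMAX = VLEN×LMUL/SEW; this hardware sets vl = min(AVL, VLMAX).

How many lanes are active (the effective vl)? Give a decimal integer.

VLMAX = VLEN×LMUL/SEW = 128×1/16 = 8
vl ← min(8, 8) = 8

vl = 8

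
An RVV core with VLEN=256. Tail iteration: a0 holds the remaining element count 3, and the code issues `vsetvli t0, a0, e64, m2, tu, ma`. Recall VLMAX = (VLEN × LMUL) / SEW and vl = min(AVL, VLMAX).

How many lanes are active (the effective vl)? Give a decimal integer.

vl = 3

VLMAX = (256 × 2) / 64 = 8 lanes
AVL=3 ≤ VLMAX=8, so vl = 3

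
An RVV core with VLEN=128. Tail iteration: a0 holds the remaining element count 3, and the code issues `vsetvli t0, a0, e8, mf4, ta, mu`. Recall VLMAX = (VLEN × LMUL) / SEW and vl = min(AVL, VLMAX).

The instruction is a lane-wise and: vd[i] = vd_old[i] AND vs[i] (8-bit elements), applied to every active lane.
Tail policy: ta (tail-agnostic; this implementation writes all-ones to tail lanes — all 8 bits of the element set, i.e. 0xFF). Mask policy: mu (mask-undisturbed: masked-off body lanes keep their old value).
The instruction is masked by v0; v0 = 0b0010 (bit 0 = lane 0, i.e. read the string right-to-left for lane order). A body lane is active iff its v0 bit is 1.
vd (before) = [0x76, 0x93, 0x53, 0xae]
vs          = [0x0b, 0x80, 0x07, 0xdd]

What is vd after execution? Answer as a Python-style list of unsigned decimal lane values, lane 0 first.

vd = [118, 128, 83, 255]

lanes per group: 128·1/4/8 = 4
vl = min(AVL, VLMAX) = min(3, 4) = 3
vd[0] mask-off/keep -> 0x76
vd[1] and(0x93,0x80) -> 0x80
vd[2] mask-off/keep -> 0x53
vd[3] tail/ones -> 0xff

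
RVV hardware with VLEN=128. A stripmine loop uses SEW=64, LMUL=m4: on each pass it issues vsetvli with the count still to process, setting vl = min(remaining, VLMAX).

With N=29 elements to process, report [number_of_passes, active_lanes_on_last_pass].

[iterations, last_vl] = [4, 5]

VLMAX = VLEN×LMUL/SEW = 128×4/64 = 8
N=29: ⌈29/8⌉ = 4 iters; last vl = 29 − 3×8 = 5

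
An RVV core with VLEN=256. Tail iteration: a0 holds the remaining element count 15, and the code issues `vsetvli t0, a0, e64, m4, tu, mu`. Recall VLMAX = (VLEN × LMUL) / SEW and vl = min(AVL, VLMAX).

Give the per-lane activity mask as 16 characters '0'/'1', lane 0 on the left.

lanes per group: 256·4/64 = 16
vl = min(AVL, VLMAX) = min(15, 16) = 15
bits (lane 0 leftmost): 1111111111111110

predicate = 1111111111111110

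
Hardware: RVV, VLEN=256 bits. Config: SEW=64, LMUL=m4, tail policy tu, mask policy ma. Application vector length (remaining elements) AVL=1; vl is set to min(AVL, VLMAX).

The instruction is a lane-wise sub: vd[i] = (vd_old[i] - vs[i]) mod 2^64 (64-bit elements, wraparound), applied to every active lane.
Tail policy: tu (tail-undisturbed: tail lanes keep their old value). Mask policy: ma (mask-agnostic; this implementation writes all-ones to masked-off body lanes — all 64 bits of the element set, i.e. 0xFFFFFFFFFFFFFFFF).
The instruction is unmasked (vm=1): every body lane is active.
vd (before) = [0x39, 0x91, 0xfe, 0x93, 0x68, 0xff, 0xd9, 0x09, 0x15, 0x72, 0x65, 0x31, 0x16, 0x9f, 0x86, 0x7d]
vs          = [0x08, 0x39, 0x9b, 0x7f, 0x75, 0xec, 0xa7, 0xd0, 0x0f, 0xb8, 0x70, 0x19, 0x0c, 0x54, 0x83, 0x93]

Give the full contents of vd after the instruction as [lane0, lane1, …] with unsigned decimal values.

vd = [49, 145, 254, 147, 104, 255, 217, 9, 21, 114, 101, 49, 22, 159, 134, 125]

VLMAX = (256 × 4) / 64 = 16 lanes
AVL=1 ≤ VLMAX=16, so vl = 1
vd[0] sub(0x39,0x08) -> 0x31
vd[1] tail/keep -> 0x91
vd[2] tail/keep -> 0xfe
vd[3] tail/keep -> 0x93
vd[4] tail/keep -> 0x68
vd[5] tail/keep -> 0xff
vd[6] tail/keep -> 0xd9
vd[7] tail/keep -> 0x09
vd[8] tail/keep -> 0x15
vd[9] tail/keep -> 0x72
vd[10] tail/keep -> 0x65
vd[11] tail/keep -> 0x31
vd[12] tail/keep -> 0x16
vd[13] tail/keep -> 0x9f
vd[14] tail/keep -> 0x86
vd[15] tail/keep -> 0x7d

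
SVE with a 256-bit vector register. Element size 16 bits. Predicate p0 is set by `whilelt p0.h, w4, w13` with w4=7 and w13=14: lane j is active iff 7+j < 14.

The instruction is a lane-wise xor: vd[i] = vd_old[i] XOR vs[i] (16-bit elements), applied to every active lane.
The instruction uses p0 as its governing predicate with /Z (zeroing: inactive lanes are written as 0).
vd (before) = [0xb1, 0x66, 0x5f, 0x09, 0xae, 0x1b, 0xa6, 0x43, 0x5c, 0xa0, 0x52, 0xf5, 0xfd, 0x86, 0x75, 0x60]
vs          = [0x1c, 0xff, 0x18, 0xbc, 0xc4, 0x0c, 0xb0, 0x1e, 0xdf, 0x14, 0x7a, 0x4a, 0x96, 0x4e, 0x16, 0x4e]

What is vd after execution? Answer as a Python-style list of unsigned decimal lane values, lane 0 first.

vd = [173, 153, 71, 181, 106, 23, 22, 0, 0, 0, 0, 0, 0, 0, 0, 0]

register lanes = 256/16 = 16
whilelt: lane j active iff 7+j < 14 → j < 7 → 7 active
  i=0: xor(0xb1,0x1c) → 173
  i=1: xor(0x66,0xff) → 153
  i=2: xor(0x5f,0x18) → 71
  i=3: xor(0x09,0xbc) → 181
  i=4: xor(0xae,0xc4) → 106
  i=5: xor(0x1b,0x0c) → 23
  i=6: xor(0xa6,0xb0) → 22
  i=7: tail/zero → 0
  i=8: tail/zero → 0
  i=9: tail/zero → 0
  i=10: tail/zero → 0
  i=11: tail/zero → 0
  i=12: tail/zero → 0
  i=13: tail/zero → 0
  i=14: tail/zero → 0
  i=15: tail/zero → 0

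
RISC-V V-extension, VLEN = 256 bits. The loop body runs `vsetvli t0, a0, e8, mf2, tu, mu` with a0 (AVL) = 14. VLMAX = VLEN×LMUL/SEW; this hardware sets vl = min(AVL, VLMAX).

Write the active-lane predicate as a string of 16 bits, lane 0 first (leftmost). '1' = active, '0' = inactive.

VLMAX = VLEN×LMUL/SEW = 256×1/2/8 = 16
vl = min(AVL, VLMAX) = min(14, 16) = 14
bits (lane 0 leftmost): 1111111111111100

predicate = 1111111111111100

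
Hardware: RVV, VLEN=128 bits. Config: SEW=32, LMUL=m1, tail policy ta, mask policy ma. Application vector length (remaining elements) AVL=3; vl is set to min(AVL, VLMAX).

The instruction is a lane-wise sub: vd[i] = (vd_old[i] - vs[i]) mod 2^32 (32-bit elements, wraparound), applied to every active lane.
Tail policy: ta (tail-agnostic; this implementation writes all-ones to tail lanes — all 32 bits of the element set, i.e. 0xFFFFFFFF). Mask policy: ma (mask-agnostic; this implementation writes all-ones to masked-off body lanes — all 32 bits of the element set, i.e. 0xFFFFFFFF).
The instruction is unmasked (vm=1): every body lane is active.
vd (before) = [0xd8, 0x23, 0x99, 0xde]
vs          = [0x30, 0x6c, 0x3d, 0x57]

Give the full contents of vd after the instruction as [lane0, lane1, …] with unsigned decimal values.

vd = [168, 4294967223, 92, 4294967295]

VLMAX = (128 × 1) / 32 = 4 lanes
AVL=3 ≤ VLMAX=4, so vl = 3
vd[0] sub(0xd8,0x30) -> 0xa8
vd[1] sub(0x23,0x6c) -> 0xffffffb7
vd[2] sub(0x99,0x3d) -> 0x5c
vd[3] tail/ones -> 0xffffffff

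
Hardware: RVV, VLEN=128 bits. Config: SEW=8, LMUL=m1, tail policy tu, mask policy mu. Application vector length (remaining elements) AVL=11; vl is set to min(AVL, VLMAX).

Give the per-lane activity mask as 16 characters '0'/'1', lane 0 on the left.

VLMAX = (128 × 1) / 8 = 16 lanes
AVL=11 ≤ VLMAX=16, so vl = 11
bits (lane 0 leftmost): 1111111111100000

predicate = 1111111111100000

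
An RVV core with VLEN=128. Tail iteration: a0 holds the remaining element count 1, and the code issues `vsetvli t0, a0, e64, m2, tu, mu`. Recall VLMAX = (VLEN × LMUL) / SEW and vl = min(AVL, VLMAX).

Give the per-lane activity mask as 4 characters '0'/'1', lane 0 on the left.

predicate = 1000

VLMAX = (128 × 2) / 64 = 4 lanes
vl ← min(1, 4) = 1
bits (lane 0 leftmost): 1000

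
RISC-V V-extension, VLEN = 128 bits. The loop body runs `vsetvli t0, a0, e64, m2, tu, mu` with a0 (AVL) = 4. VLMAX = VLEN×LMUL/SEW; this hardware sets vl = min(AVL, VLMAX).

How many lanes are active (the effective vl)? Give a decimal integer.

VLMAX = (128 × 2) / 64 = 4 lanes
AVL=4 ≤ VLMAX=4, so vl = 4

vl = 4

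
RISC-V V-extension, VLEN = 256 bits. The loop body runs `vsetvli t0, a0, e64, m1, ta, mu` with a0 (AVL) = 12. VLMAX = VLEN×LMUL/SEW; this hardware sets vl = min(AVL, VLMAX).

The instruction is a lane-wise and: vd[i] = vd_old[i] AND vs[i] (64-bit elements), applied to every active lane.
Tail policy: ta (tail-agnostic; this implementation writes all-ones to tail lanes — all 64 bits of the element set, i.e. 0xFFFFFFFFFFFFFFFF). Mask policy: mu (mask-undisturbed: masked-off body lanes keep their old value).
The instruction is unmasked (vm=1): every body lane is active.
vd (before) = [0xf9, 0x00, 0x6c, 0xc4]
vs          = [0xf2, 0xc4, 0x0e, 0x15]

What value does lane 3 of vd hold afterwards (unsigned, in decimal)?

vd[3] = 4

VLMAX = (256 × 1) / 64 = 4 lanes
AVL=12 > VLMAX=4, so vl = 4
[0] and(0xf9,0xf2) = 0xf0
[1] and(0x00,0xc4) = 0x00
[2] and(0x6c,0x0e) = 0x0c
[3] and(0xc4,0x15) = 0x04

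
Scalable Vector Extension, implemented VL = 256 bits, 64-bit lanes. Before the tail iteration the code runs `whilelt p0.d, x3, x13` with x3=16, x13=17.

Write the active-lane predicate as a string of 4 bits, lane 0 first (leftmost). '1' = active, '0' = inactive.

predicate = 1000

256-bit reg / 64-bit elem → 4 lanes
active while 16+j < 17, i.e. j ∈ [0,1) capped at 4 ⇒ 1
bits (lane 0 leftmost): 1000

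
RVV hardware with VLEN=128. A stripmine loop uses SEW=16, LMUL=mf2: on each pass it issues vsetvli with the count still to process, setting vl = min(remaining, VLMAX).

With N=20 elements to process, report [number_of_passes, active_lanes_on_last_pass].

[iterations, last_vl] = [5, 4]

VLMAX = VLEN×LMUL/SEW = 128×1/2/16 = 4
N=20: ⌈20/4⌉ = 5 iters; last vl = 20 − 4×4 = 4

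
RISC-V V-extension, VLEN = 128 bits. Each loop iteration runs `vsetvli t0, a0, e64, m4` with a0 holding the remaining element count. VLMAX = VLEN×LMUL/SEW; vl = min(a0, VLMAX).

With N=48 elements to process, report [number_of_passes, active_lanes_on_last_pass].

[iterations, last_vl] = [6, 8]

lanes per group: 128·4/64 = 8
N=48: ⌈48/8⌉ = 6 iters; last vl = 48 − 5×8 = 8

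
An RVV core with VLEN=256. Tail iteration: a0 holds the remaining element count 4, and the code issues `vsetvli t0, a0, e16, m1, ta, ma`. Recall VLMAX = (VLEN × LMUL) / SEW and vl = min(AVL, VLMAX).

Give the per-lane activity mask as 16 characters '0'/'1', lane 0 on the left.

predicate = 1111000000000000

VLMAX = VLEN×LMUL/SEW = 256×1/16 = 16
vl ← min(4, 16) = 4
bits (lane 0 leftmost): 1111000000000000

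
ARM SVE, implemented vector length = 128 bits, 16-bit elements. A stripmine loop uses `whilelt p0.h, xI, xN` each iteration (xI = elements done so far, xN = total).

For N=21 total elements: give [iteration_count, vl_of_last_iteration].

128-bit reg / 16-bit elem → 8 lanes
N=21: ⌈21/8⌉ = 3 iters; last vl = 21 − 2×8 = 5

[iterations, last_vl] = [3, 5]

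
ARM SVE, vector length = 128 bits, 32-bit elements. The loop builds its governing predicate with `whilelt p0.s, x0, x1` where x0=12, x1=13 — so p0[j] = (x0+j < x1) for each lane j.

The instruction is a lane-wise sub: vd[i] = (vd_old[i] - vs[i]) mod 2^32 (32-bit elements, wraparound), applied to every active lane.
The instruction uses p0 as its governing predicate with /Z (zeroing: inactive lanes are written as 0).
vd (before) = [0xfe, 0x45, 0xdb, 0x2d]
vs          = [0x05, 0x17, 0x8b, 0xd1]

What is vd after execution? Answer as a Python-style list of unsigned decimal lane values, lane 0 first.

register lanes = 128/32 = 4
whilelt: lane j active iff 12+j < 13 → j < 1 → 1 active
[0] sub(0xfe,0x05) = 0xf9
[1] tail/zero = 0x00
[2] tail/zero = 0x00
[3] tail/zero = 0x00

vd = [249, 0, 0, 0]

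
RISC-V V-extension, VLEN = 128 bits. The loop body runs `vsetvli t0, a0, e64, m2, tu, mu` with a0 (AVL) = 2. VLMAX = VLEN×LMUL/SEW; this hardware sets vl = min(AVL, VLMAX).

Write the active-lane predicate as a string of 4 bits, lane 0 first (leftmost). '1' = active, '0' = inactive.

predicate = 1100

VLMAX = (128 × 2) / 64 = 4 lanes
vl = min(AVL, VLMAX) = min(2, 4) = 2
bits (lane 0 leftmost): 1100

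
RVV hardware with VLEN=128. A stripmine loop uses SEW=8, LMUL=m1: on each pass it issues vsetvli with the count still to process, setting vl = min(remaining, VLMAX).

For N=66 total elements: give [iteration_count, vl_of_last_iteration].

lanes per group: 128·1/8 = 16
iterations = ceil(66/16) = 5; final-pass vl = 2

[iterations, last_vl] = [5, 2]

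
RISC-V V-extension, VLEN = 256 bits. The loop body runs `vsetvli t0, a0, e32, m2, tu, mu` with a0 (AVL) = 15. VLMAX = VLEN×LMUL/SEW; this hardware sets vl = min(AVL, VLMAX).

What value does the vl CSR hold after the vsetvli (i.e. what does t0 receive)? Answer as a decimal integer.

vl = 15

VLMAX = VLEN×LMUL/SEW = 256×2/32 = 16
vl ← min(15, 16) = 15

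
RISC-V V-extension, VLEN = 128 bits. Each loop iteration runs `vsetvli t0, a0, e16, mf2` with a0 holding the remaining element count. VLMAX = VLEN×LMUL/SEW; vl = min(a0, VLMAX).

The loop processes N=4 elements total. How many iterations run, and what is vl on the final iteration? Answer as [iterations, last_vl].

[iterations, last_vl] = [1, 4]

VLMAX = (128 × 1/2) / 16 = 4 lanes
N=4: ⌈4/4⌉ = 1 iters; last vl = 4 − 0×4 = 4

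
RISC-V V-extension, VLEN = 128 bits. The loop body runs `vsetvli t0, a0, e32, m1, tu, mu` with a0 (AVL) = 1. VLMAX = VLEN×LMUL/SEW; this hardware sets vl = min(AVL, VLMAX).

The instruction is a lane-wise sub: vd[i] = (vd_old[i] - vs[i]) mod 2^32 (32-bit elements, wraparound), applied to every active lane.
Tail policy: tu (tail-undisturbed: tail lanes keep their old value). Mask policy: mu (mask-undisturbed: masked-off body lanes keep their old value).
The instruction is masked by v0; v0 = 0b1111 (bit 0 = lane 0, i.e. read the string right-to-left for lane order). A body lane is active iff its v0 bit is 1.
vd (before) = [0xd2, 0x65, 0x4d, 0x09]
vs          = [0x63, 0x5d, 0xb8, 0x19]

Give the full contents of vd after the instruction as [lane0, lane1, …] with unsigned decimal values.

vd = [111, 101, 77, 9]

VLMAX = VLEN×LMUL/SEW = 128×1/32 = 4
vl ← min(1, 4) = 1
lane  0: sub(0xd2,0x63) ⇒ 0x6f
lane  1: tail/keep ⇒ 0x65
lane  2: tail/keep ⇒ 0x4d
lane  3: tail/keep ⇒ 0x09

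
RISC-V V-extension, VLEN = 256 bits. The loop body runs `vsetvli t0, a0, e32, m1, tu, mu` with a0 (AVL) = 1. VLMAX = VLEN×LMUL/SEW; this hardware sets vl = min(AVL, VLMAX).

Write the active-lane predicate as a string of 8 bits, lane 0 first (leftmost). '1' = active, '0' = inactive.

predicate = 10000000

VLMAX = (256 × 1) / 32 = 8 lanes
AVL=1 ≤ VLMAX=8, so vl = 1
bits (lane 0 leftmost): 10000000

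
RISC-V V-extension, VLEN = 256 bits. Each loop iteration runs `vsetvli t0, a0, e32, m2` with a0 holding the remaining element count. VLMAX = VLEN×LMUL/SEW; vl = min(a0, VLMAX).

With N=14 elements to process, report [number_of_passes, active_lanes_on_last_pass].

lanes per group: 256·2/32 = 16
14 elements at 16/iter → 1 passes, remainder 14 on the last

[iterations, last_vl] = [1, 14]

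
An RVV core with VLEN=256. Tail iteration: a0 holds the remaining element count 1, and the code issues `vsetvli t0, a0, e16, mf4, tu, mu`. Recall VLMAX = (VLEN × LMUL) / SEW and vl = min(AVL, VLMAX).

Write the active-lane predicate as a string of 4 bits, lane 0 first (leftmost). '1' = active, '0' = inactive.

VLMAX = VLEN×LMUL/SEW = 256×1/4/16 = 4
vl = min(AVL, VLMAX) = min(1, 4) = 1
bits (lane 0 leftmost): 1000

predicate = 1000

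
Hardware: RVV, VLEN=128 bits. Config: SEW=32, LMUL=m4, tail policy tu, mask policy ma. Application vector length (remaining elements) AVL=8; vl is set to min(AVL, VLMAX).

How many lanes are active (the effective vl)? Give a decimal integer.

vl = 8

lanes per group: 128·4/32 = 16
AVL=8 ≤ VLMAX=16, so vl = 8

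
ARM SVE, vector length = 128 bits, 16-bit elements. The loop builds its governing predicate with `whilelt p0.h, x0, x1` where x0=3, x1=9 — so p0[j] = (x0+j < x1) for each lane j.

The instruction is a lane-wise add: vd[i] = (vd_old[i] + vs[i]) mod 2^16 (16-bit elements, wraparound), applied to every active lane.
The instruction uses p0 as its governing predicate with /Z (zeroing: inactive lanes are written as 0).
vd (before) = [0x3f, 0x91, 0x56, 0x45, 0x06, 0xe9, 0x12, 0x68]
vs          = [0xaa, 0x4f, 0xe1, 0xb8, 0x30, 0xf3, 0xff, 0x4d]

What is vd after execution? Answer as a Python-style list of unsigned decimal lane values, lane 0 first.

register lanes = 128/16 = 8
active while 3+j < 9, i.e. j ∈ [0,6) capped at 8 ⇒ 6
  i=0: add(0x3f,0xaa) → 233
  i=1: add(0x91,0x4f) → 224
  i=2: add(0x56,0xe1) → 311
  i=3: add(0x45,0xb8) → 253
  i=4: add(0x06,0x30) → 54
  i=5: add(0xe9,0xf3) → 476
  i=6: tail/zero → 0
  i=7: tail/zero → 0

vd = [233, 224, 311, 253, 54, 476, 0, 0]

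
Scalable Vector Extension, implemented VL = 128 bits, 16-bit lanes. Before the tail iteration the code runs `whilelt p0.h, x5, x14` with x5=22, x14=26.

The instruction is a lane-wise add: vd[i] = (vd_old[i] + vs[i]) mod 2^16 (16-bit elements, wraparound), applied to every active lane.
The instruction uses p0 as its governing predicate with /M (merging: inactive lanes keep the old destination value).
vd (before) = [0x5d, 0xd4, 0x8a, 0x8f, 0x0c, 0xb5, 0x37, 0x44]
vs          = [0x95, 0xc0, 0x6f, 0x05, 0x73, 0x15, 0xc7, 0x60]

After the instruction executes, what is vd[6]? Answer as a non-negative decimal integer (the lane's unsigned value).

lane count: 128 div 16 = 8
active while 22+j < 26, i.e. j ∈ [0,4) capped at 8 ⇒ 4
vd[0] add(0x5d,0x95) -> 0xf2
vd[1] add(0xd4,0xc0) -> 0x194
vd[2] add(0x8a,0x6f) -> 0xf9
vd[3] add(0x8f,0x05) -> 0x94
vd[4] tail/keep -> 0x0c
vd[5] tail/keep -> 0xb5
vd[6] tail/keep -> 0x37
vd[7] tail/keep -> 0x44

vd[6] = 55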